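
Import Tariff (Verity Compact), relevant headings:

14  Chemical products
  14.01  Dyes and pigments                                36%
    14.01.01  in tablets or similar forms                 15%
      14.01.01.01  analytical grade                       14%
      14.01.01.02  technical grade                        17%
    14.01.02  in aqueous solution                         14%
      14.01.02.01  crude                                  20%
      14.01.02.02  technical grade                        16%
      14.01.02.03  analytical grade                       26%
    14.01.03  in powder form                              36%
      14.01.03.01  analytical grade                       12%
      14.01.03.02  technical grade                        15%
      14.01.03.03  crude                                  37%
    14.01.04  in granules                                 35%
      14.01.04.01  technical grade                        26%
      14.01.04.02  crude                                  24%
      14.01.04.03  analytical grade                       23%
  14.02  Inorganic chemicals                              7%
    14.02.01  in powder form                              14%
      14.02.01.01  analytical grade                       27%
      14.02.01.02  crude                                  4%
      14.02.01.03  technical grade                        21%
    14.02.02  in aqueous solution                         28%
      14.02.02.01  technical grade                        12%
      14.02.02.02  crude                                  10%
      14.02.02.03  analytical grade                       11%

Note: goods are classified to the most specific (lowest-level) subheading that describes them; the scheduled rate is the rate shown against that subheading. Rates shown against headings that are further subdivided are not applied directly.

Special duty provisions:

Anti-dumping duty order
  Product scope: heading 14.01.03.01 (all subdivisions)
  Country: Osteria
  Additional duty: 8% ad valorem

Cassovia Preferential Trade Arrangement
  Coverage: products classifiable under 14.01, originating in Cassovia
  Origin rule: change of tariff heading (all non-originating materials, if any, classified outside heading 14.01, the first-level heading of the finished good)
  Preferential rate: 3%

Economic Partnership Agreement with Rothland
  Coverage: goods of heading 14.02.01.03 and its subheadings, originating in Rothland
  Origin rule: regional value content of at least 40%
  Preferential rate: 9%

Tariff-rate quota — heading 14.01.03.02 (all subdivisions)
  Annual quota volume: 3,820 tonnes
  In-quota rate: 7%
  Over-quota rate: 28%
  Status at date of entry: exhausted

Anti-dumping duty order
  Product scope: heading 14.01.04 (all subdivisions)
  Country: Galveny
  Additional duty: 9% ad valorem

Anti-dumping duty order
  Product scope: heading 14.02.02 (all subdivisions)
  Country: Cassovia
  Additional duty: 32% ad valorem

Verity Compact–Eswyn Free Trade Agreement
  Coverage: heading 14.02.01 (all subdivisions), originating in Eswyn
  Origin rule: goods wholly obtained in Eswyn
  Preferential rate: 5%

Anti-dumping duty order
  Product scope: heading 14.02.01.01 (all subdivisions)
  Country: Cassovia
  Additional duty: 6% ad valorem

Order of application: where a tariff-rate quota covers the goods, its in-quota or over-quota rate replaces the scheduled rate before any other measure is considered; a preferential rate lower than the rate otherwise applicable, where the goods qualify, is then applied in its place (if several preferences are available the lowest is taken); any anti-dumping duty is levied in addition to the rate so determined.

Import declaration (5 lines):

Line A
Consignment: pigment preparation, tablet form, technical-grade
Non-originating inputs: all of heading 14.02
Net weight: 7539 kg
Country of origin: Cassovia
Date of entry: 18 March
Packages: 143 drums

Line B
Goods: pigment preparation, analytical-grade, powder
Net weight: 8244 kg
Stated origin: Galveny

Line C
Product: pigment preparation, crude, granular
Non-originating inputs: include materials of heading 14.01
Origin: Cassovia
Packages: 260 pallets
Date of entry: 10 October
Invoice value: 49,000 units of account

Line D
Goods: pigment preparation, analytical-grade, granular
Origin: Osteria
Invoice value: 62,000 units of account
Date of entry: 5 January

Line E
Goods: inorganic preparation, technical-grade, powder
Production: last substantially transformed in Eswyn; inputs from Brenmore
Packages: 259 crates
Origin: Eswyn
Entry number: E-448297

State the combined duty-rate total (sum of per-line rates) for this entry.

Line A: pigment → 14.01; tablet form → 14.01.01; technical-grade → 14.01.01.02. Scheduled 17%. Cassovia agreement on 14.01: CTH met → 3% available; preferential 3%. → 3%.
Line B: pigment → 14.01; powder → 14.01.03; analytical-grade → 14.01.03.01. Scheduled 12%. No special measure applies. → 12%.
Line C: pigment → 14.01; granular → 14.01.04; crude → 14.01.04.02. Scheduled 24%. Cassovia agreement on 14.01: CTH not met. → 24%.
Line D: pigment → 14.01; granular → 14.01.04; analytical-grade → 14.01.04.03. Scheduled 23%. No special measure applies. → 23%.
Line E: inorganic → 14.02; powder → 14.02.01; technical-grade → 14.02.01.03. Scheduled 21%. Eswyn agreement on 14.02.01: not wholly obtained. → 21%.
Sum: 3% + 12% + 24% + 23% + 21% = 83%.

83%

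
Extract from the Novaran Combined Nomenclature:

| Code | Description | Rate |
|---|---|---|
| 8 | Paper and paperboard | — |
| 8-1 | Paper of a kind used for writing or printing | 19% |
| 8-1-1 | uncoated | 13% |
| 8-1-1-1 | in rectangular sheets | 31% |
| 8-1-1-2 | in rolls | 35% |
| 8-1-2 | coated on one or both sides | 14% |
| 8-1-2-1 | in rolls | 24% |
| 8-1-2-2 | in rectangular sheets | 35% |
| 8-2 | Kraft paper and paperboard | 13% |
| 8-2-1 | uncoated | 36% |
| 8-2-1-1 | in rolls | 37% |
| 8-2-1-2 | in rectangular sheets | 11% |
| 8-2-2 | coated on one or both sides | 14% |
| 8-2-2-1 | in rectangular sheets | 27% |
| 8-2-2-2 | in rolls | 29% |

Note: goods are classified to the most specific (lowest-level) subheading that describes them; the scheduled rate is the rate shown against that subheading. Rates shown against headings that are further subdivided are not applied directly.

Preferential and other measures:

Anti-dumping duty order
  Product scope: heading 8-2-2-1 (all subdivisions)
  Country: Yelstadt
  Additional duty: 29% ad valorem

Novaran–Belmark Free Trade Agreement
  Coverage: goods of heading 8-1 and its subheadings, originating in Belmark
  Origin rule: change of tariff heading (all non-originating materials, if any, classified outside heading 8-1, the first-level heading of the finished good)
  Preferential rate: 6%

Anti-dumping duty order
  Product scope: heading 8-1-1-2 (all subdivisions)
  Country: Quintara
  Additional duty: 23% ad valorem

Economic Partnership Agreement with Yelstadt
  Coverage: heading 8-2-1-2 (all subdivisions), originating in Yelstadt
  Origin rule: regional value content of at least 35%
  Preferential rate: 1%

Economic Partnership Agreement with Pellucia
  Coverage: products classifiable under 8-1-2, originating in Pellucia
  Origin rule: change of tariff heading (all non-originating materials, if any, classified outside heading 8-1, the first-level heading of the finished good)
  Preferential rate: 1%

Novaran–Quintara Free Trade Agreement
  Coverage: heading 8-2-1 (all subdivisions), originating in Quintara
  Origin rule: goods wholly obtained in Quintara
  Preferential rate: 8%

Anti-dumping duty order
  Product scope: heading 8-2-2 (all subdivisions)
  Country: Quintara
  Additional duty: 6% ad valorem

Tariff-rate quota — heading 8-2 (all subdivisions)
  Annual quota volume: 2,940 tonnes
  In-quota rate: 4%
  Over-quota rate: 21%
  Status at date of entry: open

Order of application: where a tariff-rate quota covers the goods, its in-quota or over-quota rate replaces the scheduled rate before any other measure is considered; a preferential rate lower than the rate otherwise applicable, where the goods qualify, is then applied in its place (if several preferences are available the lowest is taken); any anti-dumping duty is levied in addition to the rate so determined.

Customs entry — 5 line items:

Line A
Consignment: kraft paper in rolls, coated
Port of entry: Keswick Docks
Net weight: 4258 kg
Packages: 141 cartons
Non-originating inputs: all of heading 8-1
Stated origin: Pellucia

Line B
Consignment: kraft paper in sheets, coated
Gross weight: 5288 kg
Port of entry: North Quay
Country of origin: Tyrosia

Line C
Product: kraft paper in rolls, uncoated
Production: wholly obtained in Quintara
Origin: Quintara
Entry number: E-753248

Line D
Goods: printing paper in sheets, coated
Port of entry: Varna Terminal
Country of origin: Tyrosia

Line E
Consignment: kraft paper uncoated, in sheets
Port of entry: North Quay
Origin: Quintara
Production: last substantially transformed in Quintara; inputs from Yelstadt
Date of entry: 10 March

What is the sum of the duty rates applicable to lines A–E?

51%

Line A: kraft paper → 8-2; coated → 8-2-2; in rolls → 8-2-2-2. Scheduled 29%. quota on 8-2 open → in-quota 4%; Pellucia agreement on 8-1-2: 8-2-2-2 not covered. → 4%.
Line B: kraft paper → 8-2; coated → 8-2-2; in sheets → 8-2-2-1. Scheduled 27%. quota on 8-2 open → in-quota 4%. → 4%.
Line C: kraft paper → 8-2; uncoated → 8-2-1; in rolls → 8-2-1-1. Scheduled 37%. quota on 8-2 open → in-quota 4%; Quintara agreement on 8-2-1: wholly obtained → 8% available; preference 8% not lower than 4% → no reduction. → 4%.
Line D: printing paper → 8-1; coated → 8-1-2; in sheets → 8-1-2-2. Scheduled 35%. No special measure applies. → 35%.
Line E: kraft paper → 8-2; uncoated → 8-2-1; in sheets → 8-2-1-2. Scheduled 11%. quota on 8-2 open → in-quota 4%; Quintara agreement on 8-2-1: not wholly obtained. → 4%.
Sum: 4% + 4% + 4% + 35% + 4% = 51%.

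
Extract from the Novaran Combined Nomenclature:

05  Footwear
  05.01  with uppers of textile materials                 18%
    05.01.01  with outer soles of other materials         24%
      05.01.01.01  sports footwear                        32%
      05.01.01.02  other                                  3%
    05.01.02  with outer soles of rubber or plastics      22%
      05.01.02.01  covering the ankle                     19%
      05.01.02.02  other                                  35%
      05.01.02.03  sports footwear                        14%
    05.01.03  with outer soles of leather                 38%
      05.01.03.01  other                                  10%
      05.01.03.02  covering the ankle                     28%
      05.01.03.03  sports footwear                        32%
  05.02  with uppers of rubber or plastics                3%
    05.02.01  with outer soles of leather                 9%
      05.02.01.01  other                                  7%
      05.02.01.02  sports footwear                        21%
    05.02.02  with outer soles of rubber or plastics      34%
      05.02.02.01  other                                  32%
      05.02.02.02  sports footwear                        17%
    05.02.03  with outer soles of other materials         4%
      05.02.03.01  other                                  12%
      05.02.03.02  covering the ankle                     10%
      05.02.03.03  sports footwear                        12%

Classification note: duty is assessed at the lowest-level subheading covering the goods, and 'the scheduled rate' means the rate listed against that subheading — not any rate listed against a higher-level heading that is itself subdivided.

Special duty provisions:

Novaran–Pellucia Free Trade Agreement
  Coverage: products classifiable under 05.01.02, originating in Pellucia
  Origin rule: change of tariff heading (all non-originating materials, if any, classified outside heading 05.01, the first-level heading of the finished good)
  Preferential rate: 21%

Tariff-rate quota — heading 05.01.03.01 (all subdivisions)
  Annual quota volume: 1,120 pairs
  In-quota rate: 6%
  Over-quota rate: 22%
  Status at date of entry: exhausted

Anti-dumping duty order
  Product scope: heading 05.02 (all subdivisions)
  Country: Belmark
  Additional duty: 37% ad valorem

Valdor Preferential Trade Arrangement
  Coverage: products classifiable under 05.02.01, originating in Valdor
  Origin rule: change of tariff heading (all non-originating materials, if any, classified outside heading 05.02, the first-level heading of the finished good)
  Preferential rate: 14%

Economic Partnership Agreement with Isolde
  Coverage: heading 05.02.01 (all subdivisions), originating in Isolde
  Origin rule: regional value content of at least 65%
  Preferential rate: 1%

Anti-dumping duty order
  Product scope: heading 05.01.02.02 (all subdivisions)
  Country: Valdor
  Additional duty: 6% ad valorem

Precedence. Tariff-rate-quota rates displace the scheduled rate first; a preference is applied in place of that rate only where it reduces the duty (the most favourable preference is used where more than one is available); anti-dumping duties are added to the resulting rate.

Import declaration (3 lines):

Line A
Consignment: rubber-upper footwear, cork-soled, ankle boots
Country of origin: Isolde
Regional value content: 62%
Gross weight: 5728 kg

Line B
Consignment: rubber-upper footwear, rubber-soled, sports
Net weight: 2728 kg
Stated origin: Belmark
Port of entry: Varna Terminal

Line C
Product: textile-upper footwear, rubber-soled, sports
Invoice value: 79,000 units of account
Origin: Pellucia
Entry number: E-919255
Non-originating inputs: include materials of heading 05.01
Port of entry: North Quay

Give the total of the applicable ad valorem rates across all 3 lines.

78%

Line A: rubber-upper → 05.02; cork-soled → 05.02.03; ankle boots → 05.02.03.02. Scheduled 10%. Isolde agreement on 05.02.01: 05.02.03.02 not covered. → 10%.
Line B: rubber-upper → 05.02; rubber-soled → 05.02.02; sports → 05.02.02.02. Scheduled 17%. anti-dumping (Belmark, 05.02): +37%; total 17% + 37% = 54%. → 54%.
Line C: textile-upper → 05.01; rubber-soled → 05.01.02; sports → 05.01.02.03. Scheduled 14%. Pellucia agreement on 05.01.02: CTH not met. → 14%.
Sum: 10% + 54% + 14% = 78%.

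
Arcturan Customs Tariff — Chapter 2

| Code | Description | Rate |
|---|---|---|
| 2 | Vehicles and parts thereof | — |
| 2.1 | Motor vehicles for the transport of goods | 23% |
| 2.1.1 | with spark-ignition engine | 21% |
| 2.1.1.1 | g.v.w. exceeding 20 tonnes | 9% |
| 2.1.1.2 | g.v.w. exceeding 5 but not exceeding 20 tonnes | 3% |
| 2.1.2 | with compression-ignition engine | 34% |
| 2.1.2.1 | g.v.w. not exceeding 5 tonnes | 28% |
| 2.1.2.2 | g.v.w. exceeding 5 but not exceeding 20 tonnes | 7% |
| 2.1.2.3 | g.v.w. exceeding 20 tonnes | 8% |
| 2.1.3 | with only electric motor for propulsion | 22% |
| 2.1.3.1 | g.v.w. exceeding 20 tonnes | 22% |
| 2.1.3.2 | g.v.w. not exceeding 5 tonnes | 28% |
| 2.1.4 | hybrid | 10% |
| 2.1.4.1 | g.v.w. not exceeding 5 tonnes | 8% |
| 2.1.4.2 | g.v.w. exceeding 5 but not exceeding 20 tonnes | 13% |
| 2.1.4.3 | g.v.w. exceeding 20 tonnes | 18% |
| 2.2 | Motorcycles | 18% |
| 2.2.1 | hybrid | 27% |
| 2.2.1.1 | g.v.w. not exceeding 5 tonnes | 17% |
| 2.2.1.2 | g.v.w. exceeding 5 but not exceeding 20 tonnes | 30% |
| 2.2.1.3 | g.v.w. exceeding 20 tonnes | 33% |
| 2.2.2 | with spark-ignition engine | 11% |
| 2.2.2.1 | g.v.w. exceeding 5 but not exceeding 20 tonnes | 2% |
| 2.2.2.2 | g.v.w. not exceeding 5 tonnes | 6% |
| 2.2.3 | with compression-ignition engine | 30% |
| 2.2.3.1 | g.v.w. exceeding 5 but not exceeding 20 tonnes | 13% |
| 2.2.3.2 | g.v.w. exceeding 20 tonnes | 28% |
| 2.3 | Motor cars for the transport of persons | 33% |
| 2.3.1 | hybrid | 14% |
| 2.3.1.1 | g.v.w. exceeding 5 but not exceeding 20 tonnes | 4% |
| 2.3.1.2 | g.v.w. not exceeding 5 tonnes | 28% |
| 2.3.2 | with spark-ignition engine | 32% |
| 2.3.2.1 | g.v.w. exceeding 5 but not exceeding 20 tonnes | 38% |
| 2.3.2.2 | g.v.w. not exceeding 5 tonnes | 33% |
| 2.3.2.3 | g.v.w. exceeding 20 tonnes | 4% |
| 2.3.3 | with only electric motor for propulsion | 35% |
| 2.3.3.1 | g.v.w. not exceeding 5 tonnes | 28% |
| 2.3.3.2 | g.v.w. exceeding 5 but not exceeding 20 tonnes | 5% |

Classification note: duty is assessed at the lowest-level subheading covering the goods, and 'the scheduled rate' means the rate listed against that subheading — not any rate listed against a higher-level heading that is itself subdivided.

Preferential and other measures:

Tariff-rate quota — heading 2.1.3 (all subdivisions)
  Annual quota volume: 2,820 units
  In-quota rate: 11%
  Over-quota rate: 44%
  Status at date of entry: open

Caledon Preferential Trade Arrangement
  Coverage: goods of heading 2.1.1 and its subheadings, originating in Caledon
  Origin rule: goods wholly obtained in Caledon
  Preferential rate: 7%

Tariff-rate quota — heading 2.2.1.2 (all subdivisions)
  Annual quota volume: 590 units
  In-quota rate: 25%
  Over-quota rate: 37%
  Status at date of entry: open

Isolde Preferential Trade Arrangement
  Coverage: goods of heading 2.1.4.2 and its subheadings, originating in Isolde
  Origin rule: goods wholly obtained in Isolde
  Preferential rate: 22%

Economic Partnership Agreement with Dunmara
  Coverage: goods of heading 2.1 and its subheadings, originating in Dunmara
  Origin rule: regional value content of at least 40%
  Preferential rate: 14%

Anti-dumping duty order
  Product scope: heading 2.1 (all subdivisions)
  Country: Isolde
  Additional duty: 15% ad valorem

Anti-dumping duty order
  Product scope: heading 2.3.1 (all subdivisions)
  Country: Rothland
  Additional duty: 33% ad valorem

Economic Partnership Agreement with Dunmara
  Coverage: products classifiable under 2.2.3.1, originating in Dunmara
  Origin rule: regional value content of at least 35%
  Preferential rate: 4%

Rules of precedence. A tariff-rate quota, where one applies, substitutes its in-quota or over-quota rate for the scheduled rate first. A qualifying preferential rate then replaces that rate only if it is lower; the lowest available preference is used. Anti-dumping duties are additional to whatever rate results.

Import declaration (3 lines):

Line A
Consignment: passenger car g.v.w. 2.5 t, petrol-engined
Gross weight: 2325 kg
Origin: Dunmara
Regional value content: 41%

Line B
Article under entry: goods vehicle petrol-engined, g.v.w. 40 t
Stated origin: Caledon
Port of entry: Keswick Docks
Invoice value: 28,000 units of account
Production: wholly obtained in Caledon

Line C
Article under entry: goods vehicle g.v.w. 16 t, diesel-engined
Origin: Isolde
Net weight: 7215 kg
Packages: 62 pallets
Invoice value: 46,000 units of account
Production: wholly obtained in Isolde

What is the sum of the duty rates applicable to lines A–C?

62%

Line A: passenger car → 2.3; petrol-engined → 2.3.2; g.v.w. 2.5 t → 2.3.2.2. Scheduled 33%. Dunmara agreement on 2.1: 2.3.2.2 not covered; Dunmara agreement on 2.2.3.1: 2.3.2.2 not covered. → 33%.
Line B: goods vehicle → 2.1; petrol-engined → 2.1.1; g.v.w. 40 t → 2.1.1.1. Scheduled 9%. Caledon agreement on 2.1.1: wholly obtained → 7% available; preferential 7%. → 7%.
Line C: goods vehicle → 2.1; diesel-engined → 2.1.2; g.v.w. 16 t → 2.1.2.2. Scheduled 7%. Isolde agreement on 2.1.4.2: 2.1.2.2 not covered; anti-dumping (Isolde, 2.1): +15%; total 7% + 15% = 22%. → 22%.
Sum: 33% + 7% + 22% = 62%.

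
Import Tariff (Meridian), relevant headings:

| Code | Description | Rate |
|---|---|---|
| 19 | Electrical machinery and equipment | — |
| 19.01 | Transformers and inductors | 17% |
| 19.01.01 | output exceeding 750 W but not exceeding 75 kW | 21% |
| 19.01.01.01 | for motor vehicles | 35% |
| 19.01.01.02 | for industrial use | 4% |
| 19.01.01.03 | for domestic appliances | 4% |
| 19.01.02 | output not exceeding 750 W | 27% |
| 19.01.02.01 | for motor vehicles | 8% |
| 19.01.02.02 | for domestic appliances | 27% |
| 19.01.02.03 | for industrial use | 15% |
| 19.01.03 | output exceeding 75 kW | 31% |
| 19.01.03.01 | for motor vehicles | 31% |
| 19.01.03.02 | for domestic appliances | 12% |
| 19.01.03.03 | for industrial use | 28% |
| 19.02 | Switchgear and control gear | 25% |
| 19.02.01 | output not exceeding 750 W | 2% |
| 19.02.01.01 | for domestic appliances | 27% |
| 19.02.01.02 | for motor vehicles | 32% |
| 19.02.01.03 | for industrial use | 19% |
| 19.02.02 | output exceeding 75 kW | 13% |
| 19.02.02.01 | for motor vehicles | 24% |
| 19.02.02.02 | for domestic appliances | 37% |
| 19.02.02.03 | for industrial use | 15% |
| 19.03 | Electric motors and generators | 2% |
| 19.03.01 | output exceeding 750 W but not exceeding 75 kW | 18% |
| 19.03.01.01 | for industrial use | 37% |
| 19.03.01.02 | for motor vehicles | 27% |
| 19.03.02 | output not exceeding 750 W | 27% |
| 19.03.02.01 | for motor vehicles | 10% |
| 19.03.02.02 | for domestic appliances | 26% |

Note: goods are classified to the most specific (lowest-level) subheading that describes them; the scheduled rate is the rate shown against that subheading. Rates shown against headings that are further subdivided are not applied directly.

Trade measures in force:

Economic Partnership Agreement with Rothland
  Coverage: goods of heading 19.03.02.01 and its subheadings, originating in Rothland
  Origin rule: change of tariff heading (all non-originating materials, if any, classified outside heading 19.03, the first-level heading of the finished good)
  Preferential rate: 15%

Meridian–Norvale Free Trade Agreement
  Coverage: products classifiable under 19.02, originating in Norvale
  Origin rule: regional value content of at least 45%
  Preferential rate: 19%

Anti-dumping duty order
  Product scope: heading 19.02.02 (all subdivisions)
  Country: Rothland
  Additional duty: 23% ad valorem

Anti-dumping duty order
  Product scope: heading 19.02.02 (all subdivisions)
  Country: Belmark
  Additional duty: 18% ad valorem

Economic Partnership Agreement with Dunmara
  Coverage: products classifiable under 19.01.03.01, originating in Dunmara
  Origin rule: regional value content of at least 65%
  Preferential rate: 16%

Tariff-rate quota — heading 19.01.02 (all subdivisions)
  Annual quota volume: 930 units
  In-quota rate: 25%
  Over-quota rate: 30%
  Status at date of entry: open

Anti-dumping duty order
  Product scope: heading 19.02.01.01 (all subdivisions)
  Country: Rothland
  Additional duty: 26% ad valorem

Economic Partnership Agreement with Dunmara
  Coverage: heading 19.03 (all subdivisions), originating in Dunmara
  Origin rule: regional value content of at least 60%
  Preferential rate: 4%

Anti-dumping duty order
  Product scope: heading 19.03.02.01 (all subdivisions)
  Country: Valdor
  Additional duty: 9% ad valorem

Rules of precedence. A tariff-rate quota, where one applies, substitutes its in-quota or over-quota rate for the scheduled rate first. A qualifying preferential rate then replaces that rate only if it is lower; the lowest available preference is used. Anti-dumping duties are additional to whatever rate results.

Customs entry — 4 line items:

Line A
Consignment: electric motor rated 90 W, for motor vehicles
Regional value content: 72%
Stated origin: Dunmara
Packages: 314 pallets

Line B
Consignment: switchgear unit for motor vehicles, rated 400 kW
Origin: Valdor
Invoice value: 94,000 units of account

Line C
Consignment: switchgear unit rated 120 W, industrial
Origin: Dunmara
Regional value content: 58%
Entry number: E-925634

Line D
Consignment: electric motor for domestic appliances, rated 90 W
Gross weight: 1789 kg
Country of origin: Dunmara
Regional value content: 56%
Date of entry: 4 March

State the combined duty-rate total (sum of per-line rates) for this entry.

Line A: electric motor → 19.03; rated 90 W → 19.03.02; for motor vehicles → 19.03.02.01. Scheduled 10%. Dunmara agreement on 19.01.03.01: 19.03.02.01 not covered; Dunmara agreement on 19.03: RVC ≥ 60% → 4% available; preferential 4%. → 4%.
Line B: switchgear unit → 19.02; rated 400 kW → 19.02.02; for motor vehicles → 19.02.02.01. Scheduled 24%. No special measure applies. → 24%.
Line C: switchgear unit → 19.02; rated 120 W → 19.02.01; industrial → 19.02.01.03. Scheduled 19%. Dunmara agreement on 19.01.03.01: 19.02.01.03 not covered; Dunmara agreement on 19.03: 19.02.01.03 not covered. → 19%.
Line D: electric motor → 19.03; rated 90 W → 19.03.02; for domestic appliances → 19.03.02.02. Scheduled 26%. Dunmara agreement on 19.01.03.01: 19.03.02.02 not covered; Dunmara agreement on 19.03: RVC < 60%. → 26%.
Sum: 4% + 24% + 19% + 26% = 73%.

73%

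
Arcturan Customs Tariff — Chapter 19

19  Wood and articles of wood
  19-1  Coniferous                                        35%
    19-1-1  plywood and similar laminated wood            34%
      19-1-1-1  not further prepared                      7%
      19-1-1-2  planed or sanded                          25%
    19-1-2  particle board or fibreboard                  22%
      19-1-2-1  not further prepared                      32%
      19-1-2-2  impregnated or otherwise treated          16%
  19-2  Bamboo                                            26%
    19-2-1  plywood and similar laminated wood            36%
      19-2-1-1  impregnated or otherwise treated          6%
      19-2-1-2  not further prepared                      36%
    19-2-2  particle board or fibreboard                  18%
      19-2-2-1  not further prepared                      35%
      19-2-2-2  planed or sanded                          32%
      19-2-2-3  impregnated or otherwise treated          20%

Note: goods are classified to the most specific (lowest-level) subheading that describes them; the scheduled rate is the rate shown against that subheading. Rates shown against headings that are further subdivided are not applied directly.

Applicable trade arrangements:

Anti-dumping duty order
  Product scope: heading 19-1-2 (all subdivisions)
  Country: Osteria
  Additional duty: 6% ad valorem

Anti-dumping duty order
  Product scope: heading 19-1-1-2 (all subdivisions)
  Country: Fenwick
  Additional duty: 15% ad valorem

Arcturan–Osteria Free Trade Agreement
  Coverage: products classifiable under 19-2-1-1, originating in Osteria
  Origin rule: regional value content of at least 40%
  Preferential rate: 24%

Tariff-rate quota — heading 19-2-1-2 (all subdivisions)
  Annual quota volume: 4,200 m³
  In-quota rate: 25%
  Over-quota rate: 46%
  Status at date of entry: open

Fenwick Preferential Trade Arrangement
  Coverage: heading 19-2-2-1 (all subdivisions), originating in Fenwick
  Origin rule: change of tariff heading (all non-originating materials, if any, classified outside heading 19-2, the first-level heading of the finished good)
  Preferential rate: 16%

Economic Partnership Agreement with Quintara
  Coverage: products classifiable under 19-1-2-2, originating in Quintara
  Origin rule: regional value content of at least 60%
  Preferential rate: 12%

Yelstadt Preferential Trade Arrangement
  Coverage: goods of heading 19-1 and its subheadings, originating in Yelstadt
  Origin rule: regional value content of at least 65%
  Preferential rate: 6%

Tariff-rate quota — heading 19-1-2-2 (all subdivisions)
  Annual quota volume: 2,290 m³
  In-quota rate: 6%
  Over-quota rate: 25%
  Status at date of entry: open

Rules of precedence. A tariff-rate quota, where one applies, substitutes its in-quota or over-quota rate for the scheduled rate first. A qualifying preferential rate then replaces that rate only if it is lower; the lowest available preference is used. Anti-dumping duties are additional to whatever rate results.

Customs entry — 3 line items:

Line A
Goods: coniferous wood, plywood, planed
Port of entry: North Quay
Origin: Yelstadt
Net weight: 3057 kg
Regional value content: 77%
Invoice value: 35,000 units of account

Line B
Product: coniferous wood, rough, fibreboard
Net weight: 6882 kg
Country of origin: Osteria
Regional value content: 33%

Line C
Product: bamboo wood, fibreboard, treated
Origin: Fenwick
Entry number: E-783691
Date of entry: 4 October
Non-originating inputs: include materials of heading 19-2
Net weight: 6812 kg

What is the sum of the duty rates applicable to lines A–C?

64%

Line A: coniferous → 19-1; plywood → 19-1-1; planed → 19-1-1-2. Scheduled 25%. Yelstadt agreement on 19-1: RVC ≥ 65% → 6% available; preferential 6%. → 6%.
Line B: coniferous → 19-1; fibreboard → 19-1-2; rough → 19-1-2-1. Scheduled 32%. Osteria agreement on 19-2-1-1: 19-1-2-1 not covered; anti-dumping (Osteria, 19-1-2): +6%; total 32% + 6% = 38%. → 38%.
Line C: bamboo → 19-2; fibreboard → 19-2-2; treated → 19-2-2-3. Scheduled 20%. Fenwick agreement on 19-2-2-1: 19-2-2-3 not covered. → 20%.
Sum: 6% + 38% + 20% = 64%.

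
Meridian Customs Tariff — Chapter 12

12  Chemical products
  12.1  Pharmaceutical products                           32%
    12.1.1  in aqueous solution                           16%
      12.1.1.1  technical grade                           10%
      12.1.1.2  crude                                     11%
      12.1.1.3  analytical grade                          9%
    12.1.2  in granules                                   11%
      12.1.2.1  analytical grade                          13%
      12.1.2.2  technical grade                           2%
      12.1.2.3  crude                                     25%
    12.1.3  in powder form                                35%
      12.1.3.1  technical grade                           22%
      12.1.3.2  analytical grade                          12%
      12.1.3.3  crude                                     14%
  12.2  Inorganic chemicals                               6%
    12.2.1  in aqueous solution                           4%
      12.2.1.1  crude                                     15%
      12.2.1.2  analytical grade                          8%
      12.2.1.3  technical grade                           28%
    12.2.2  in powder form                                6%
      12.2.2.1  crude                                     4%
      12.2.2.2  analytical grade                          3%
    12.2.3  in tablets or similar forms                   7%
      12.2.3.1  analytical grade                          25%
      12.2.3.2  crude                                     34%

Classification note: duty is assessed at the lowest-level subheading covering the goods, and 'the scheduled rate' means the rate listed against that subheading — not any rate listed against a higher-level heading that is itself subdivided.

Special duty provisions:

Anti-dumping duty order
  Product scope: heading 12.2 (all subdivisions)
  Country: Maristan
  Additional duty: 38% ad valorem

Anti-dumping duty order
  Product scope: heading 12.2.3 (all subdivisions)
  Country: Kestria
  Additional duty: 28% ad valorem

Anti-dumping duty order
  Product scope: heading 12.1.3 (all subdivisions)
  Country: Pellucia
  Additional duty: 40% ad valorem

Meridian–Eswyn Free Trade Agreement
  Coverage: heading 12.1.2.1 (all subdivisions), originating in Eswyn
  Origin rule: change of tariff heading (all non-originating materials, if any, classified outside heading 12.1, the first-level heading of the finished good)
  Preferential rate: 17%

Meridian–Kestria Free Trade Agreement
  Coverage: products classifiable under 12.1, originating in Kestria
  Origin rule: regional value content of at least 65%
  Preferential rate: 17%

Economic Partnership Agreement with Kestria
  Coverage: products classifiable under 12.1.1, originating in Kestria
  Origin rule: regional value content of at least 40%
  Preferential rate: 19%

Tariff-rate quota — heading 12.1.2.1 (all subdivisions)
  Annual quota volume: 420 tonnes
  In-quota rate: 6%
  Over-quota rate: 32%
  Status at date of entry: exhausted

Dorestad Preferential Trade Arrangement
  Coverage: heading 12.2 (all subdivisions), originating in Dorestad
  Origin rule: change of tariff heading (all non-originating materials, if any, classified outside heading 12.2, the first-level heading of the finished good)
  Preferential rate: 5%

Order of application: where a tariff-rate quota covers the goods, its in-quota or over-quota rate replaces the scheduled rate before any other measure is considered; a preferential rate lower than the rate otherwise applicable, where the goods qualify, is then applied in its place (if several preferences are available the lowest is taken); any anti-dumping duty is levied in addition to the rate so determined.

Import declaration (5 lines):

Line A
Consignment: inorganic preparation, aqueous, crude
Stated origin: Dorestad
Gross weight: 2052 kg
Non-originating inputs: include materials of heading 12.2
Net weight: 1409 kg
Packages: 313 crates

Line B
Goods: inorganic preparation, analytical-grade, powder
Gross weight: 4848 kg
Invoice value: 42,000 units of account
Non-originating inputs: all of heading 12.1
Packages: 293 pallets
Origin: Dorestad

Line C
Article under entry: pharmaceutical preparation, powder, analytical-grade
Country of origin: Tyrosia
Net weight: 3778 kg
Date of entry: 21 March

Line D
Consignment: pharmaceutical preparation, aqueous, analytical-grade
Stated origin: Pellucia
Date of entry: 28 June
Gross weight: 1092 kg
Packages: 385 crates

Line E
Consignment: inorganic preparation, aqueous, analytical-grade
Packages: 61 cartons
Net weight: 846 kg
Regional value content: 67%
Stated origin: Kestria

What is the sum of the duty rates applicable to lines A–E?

47%

Line A: inorganic → 12.2; aqueous → 12.2.1; crude → 12.2.1.1. Scheduled 15%. Dorestad agreement on 12.2: CTH not met. → 15%.
Line B: inorganic → 12.2; powder → 12.2.2; analytical-grade → 12.2.2.2. Scheduled 3%. Dorestad agreement on 12.2: CTH met → 5% available; preference 5% not lower than 3% → no reduction. → 3%.
Line C: pharmaceutical → 12.1; powder → 12.1.3; analytical-grade → 12.1.3.2. Scheduled 12%. No special measure applies. → 12%.
Line D: pharmaceutical → 12.1; aqueous → 12.1.1; analytical-grade → 12.1.1.3. Scheduled 9%. No special measure applies. → 9%.
Line E: inorganic → 12.2; aqueous → 12.2.1; analytical-grade → 12.2.1.2. Scheduled 8%. Kestria agreement on 12.1: 12.2.1.2 not covered; Kestria agreement on 12.1.1: 12.2.1.2 not covered. → 8%.
Sum: 15% + 3% + 12% + 9% + 8% = 47%.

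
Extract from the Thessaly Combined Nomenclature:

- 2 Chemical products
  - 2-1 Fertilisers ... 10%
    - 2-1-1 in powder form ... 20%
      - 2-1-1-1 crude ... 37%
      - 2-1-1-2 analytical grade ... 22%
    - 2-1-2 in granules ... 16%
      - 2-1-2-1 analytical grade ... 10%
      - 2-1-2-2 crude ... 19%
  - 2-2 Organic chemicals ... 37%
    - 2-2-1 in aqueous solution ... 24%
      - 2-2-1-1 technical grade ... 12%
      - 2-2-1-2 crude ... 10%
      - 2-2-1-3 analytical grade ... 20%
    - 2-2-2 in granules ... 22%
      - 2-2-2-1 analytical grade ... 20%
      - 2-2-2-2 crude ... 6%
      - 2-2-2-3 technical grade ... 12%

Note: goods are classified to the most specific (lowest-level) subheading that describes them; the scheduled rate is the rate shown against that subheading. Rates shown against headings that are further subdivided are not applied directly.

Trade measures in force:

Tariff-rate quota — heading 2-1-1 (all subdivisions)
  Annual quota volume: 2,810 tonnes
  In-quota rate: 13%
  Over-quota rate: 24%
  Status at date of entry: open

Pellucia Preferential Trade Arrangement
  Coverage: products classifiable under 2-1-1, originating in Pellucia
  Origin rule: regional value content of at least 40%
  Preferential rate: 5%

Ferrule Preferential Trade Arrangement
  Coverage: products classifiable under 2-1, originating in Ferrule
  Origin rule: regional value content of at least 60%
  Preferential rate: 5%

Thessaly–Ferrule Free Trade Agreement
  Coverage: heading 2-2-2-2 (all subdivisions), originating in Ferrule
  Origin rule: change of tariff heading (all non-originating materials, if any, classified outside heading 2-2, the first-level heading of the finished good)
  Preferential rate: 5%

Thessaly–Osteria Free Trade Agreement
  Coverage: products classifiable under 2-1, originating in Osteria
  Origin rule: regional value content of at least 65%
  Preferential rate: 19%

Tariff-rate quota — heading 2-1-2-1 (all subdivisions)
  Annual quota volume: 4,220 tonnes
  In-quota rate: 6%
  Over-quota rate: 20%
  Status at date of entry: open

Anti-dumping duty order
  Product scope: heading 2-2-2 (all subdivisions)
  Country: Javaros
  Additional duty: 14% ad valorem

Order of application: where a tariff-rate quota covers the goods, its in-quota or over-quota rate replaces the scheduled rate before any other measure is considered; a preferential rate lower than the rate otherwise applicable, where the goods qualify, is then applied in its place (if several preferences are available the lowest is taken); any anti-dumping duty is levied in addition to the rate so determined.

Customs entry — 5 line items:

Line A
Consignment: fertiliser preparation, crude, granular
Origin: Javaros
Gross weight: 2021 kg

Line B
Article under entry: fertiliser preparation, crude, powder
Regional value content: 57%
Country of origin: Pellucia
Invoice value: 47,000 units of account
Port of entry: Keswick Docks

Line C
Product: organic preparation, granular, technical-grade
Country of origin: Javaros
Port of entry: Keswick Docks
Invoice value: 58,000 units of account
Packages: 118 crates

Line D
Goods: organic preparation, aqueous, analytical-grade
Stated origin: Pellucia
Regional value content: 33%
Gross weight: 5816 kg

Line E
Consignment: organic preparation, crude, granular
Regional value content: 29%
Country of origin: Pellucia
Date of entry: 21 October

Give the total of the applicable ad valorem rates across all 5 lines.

76%

Line A: fertiliser → 2-1; granular → 2-1-2; crude → 2-1-2-2. Scheduled 19%. No special measure applies. → 19%.
Line B: fertiliser → 2-1; powder → 2-1-1; crude → 2-1-1-1. Scheduled 37%. quota on 2-1-1 open → in-quota 13%; Pellucia agreement on 2-1-1: RVC ≥ 40% → 5% available; preferential 5%. → 5%.
Line C: organic → 2-2; granular → 2-2-2; technical-grade → 2-2-2-3. Scheduled 12%. anti-dumping (Javaros, 2-2-2): +14%; total 12% + 14% = 26%. → 26%.
Line D: organic → 2-2; aqueous → 2-2-1; analytical-grade → 2-2-1-3. Scheduled 20%. Pellucia agreement on 2-1-1: 2-2-1-3 not covered. → 20%.
Line E: organic → 2-2; granular → 2-2-2; crude → 2-2-2-2. Scheduled 6%. Pellucia agreement on 2-1-1: 2-2-2-2 not covered. → 6%.
Sum: 19% + 5% + 26% + 20% + 6% = 76%.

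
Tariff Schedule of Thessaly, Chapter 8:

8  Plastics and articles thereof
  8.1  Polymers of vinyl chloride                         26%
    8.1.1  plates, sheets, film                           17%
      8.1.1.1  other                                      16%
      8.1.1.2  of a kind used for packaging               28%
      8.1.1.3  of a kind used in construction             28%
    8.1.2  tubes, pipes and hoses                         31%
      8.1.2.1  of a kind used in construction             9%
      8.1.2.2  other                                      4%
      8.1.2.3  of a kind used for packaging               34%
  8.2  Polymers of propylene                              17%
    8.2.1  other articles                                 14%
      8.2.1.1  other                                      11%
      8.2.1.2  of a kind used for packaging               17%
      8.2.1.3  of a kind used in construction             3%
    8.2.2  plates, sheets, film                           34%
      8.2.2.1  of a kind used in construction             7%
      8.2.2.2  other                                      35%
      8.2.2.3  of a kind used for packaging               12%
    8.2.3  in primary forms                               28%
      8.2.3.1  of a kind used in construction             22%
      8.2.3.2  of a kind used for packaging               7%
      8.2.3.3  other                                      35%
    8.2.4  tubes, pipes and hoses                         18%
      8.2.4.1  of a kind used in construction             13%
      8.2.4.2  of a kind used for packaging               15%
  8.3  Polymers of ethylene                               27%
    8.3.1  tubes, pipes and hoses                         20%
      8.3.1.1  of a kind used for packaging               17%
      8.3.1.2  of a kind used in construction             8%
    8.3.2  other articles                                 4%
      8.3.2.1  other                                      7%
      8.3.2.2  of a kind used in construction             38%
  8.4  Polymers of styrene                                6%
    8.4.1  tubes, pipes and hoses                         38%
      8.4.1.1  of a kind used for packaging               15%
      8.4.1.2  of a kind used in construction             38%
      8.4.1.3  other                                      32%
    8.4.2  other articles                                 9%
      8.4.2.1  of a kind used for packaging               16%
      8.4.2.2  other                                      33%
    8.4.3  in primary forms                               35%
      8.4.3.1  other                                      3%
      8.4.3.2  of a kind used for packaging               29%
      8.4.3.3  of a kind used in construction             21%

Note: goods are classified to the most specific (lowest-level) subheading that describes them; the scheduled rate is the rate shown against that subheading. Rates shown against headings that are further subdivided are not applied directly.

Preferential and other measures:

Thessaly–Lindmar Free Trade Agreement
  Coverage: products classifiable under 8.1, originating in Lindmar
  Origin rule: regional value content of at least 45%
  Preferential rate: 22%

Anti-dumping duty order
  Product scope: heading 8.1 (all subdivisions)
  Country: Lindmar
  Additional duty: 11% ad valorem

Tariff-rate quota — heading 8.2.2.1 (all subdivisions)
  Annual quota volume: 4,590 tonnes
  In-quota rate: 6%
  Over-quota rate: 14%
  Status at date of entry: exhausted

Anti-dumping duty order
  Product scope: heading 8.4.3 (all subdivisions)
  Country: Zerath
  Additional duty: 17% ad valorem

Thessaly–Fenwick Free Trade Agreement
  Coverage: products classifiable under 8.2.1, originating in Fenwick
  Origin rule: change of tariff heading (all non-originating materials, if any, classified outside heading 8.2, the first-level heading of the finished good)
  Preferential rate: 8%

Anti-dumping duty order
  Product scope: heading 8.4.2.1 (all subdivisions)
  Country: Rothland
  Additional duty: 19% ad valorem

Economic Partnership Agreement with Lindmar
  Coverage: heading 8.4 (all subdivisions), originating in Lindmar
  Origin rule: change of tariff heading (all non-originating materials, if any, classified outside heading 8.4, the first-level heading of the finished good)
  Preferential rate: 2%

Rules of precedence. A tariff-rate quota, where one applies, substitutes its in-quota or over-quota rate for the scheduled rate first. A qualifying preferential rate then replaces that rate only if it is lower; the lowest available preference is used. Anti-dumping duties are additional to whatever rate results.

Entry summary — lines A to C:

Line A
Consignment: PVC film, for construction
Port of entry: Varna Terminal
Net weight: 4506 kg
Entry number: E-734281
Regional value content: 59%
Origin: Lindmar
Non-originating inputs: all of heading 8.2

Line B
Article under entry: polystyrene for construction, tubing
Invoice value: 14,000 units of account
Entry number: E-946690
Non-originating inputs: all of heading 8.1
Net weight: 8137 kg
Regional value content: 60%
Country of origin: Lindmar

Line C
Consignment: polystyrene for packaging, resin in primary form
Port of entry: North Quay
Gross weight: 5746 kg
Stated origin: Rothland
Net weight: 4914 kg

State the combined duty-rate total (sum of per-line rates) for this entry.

64%

Line A: PVC → 8.1; film → 8.1.1; for construction → 8.1.1.3. Scheduled 28%. Lindmar agreement on 8.1: RVC ≥ 45% → 22% available; Lindmar agreement on 8.4: 8.1.1.3 not covered; preferential 22%; anti-dumping (Lindmar, 8.1): +11%; total 22% + 11% = 33%. → 33%.
Line B: polystyrene → 8.4; tubing → 8.4.1; for construction → 8.4.1.2. Scheduled 38%. Lindmar agreement on 8.1: 8.4.1.2 not covered; Lindmar agreement on 8.4: CTH met → 2% available; preferential 2%. → 2%.
Line C: polystyrene → 8.4; resin in primary form → 8.4.3; for packaging → 8.4.3.2. Scheduled 29%. No special measure applies. → 29%.
Sum: 33% + 2% + 29% = 64%.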